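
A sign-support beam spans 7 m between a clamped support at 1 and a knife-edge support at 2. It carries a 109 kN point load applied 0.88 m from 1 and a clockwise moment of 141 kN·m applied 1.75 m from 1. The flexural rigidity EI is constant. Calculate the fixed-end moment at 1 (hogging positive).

Release the roller at 2. Primary structure: cantilever fixed at 1.
Free-end deflection of the primary structure under the applied loading (downward +):
  point load 109 at a = 0.88: Pa²(3L − a)/(6EI) = 283.1/EI
  clockwise couple 141 at a = 1.75: M₀a(2L − a)/(2EI) = 1511/EI
  δ_0 = 1794/EI
Tip deflection under a unit load at 2: L³/(3EI) = 114.3/EI.
The prop prevents deflection at 2: R_2 = δ_0/δ_{22} = 1794/114.3 = 15.69 kN.
Moment equilibrium about 1: M_1 = Σ(load moments about 1) − R_2·L = 236.9 − 15.69×7 = 127.1 kN·m.

M_1 = 127.1 kN·m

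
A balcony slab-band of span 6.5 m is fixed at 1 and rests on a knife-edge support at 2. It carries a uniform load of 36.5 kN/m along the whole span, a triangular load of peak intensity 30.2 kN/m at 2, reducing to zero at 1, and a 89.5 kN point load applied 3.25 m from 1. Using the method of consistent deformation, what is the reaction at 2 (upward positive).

Release the roller at 2. Primary structure: cantilever fixed at 1.
Deflection at 2 on the released cantilever, summing each load's contribution:
  UDL 36.5: wL⁴/(8EI) = 8144/EI
  triangular load, peak 30.2 at the free end: 11w₀L⁴/(120EI) = 4942/EI
  point load 89.5 at a = 3.25: Pa²(3L − a)/(6EI) = 2560/EI
  δ_0 = 15646/EI
Flexibility coefficient — unit upward force at 2: δ_{22} = L³/(3EI) = 91.54/EI.
The prop prevents deflection at 2: R_2 = δ_0/δ_{22} = 15646/91.54 = 170.9 kN.

R_2 = 170.9 kN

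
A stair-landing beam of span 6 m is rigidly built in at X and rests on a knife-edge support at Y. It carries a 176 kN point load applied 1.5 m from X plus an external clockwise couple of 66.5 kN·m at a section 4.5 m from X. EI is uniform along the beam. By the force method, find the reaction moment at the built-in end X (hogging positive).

M_X = 146.2 kN·m

Take the reaction at Y as the redundant and release it; the primary structure is a cantilever fixed at X.
Deflection at Y on the released cantilever, summing each load's contribution:
  point load 176 at a = 1.5: Pa²(3L − a)/(6EI) = 1089/EI
  clockwise couple 66.5 at a = 4.5: M₀a(2L − a)/(2EI) = 1122/EI
  δ_0 = 2211/EI
Tip deflection under a unit load at Y: L³/(3EI) = 72/EI.
The prop prevents deflection at Y: R_Y = δ_0/δ_{YY} = 2211/72 = 30.71 kN.
Moment equilibrium about X: M_X = Σ(load moments about X) − R_Y·L = 330.5 − 30.71×6 = 146.2 kN·m.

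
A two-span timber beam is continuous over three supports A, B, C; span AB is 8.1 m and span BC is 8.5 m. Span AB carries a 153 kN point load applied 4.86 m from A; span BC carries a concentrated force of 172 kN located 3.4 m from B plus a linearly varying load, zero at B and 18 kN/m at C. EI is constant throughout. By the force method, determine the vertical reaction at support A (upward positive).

Release continuity at B by inserting a hinge; the redundant is the internal moment M_B. The primary structure is two simply-supported spans AB and BC.
End slopes at the hinge B, treating each span as simply supported:
  span AB: point load 153 at a = 4.86: Pab(L + a)/(6LEI) = 642.5/EI
  span BC: point load 172 at a = 3.4: Pab(L + b)/(6LEI) = 795.3/EI
  span BC: triangular load, peak 18: 7w₀L³/(360EI) = 214.9/EI
  relative rotation θ_0 = (642.5 + 1010)/EI = 1653/EI
A unit hogging moment at B produces rotation L₁/(3EI) + L₂/(3EI) = 5.533/EI.
Slope continuity at B: θ_0 = M_B·5.533/EI, so M_B = 1653/5.533 = 298.7 kN·m (hogging).
Span AB, ΣM about A with M_B applied at B: R_B^{AB}·8.1 = 743.6 + 298.7, so R_B^{AB} = 128.7 kN and R_A = 153 − 128.7 = 24.33 kN.

R_A = 24.33 kN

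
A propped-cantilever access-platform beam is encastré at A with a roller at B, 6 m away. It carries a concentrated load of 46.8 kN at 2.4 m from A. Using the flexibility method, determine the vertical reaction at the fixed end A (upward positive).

R_A = 37.07 kN

Remove the prop at B; the released (primary) structure is a cantilever built in at A.
Primary-structure tip deflection at B by superposition:
  point load 46.8 at a = 2.4: Pa²(3L − a)/(6EI) = 700.9/EI
Flexibility coefficient — unit upward force at B: δ_{BB} = L³/(3EI) = 72/EI.
Compatibility at B: δ_0 − R_B·δ_{BB} = 0, so R_B = 700.9/72 = 9.734 kN.
Vertical equilibrium: R_A = ΣP − R_B = 46.8 − 9.734 = 37.07 kN.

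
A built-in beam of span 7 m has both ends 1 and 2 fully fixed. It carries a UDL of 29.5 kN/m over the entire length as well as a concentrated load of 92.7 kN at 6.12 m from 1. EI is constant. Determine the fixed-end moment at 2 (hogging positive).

M_2 = 182.8 kN·m

Take the two fixed-end moments M_1, M_2 as redundants; the released structure is the simple span 12.
On the primary (simply-supported) span, the end slopes from the loading are:
  at 1: UDL 29.5: wL³/(24EI) = 421.6/EI
  at 2: UDL 29.5: wL³/(24EI) = 421.6/EI
  at 1: point load 92.7 at a = 6.12: Pab(L + b)/(6LEI) = 93.67/EI
  at 2: point load 92.7 at a = 6.12: Pab(L + a)/(6LEI) = 156/EI
  θ_10 = 515.3/EI,  θ_20 = 577.6/EI
Flexibility coefficients: a unit moment at one end gives L/(3EI) there and L/(6EI) at the far end, so f₁₁ = f₂₂ = 2.333/EI and f₁₂ = f₂₁ = 1.167/EI.
Compatibility — zero rotation at each built-in end:
  2.333 M_1 + 1.167 M_2 = 515.3
  1.167 M_1 + 2.333 M_2 = 577.6
Solving the pair gives M_1 = 129.4 kN·m and M_2 = 182.8 kN·m (hogging).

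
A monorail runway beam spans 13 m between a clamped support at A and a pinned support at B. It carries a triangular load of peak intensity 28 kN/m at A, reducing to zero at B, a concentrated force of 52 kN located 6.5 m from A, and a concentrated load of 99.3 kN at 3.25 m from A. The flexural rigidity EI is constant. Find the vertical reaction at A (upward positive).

Choose R_B as the redundant. The primary structure is the cantilever fixed at A.
Downward deflection at the released point B due to the loads:
  triangular load, peak 28 at the fixed end: w₀L⁴/(30EI) = 26657/EI
  point load 52 at a = 6.5: Pa²(3L − a)/(6EI) = 11900/EI
  point load 99.3 at a = 3.25: Pa²(3L − a)/(6EI) = 6249/EI
  δ_0 = 44807/EI
Tip deflection under a unit load at B: L³/(3EI) = 732.3/EI.
Compatibility at B: δ_0 − R_B·δ_{BB} = 0, so R_B = 44807/732.3 = 61.18 kN.
Vertical equilibrium: R_A = ΣP − R_B = 333.3 − 61.18 = 272.1 kN.

R_A = 272.1 kN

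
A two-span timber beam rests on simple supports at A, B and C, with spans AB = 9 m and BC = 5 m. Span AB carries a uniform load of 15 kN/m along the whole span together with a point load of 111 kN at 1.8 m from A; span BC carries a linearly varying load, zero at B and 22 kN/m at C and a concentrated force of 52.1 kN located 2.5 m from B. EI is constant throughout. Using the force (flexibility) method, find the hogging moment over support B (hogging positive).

M_B = 188.2 kN·m

Insert a hinge at B; M_B is the redundant, and each span becomes simply supported.
End slopes at the hinge B, treating each span as simply supported:
  span AB: UDL 15: wL³/(24EI) = 455.6/EI
  span AB: point load 111 at a = 1.8: Pab(L + a)/(6LEI) = 287.7/EI
  span BC: triangular load, peak 22: 7w₀L³/(360EI) = 53.47/EI
  span BC: point load 52.1 at a = 2.5: Pab(L + b)/(6LEI) = 81.41/EI
  relative rotation θ_0 = (743.3 + 134.9)/EI = 878.2/EI
A unit hogging moment at B produces rotation L₁/(3EI) + L₂/(3EI) = 4.667/EI.
Slope continuity at B: θ_0 = M_B·4.667/EI, so M_B = 878.2/4.667 = 188.2 kN·m (hogging).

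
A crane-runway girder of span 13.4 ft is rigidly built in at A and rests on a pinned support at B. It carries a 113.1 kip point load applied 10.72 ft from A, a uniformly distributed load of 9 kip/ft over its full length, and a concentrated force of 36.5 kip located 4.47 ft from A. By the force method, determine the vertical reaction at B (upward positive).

Release the roller at B. Primary structure: cantilever fixed at A.
Free-end deflection of the primary structure under the applied loading (downward +):
  point load 113.1 at a = 10.72: Pa²(3L − a)/(6EI) = 63860/EI
  UDL 9: wL⁴/(8EI) = 36272/EI
  point load 36.5 at a = 4.47: Pa²(3L − a)/(6EI) = 4343/EI
  δ_0 = 104475/EI
Tip deflection under a unit load at B: L³/(3EI) = 802/EI.
Compatibility at B: δ_0 − R_B·δ_{BB} = 0, so R_B = 104475/802 = 130.3 kip.

R_B = 130.3 kip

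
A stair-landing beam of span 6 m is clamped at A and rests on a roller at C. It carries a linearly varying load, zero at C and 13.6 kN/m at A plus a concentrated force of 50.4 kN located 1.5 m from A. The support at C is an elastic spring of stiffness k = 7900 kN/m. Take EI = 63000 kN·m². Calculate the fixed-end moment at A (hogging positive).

M_A = 89.73 kN·m

Remove the prop at C; the released (primary) structure is a cantilever built in at A.
Primary-structure tip deflection at C by superposition:
  triangular load, peak 13.6 at the fixed end: w₀L⁴/(30EI) = 587.5/EI
  point load 50.4 at a = 1.5: Pa²(3L − a)/(6EI) = 311.9/EI
  δ_0 = 899.4/EI
Tip deflection under a unit load at C: L³/(3EI) = 72/EI.
With EI = 63000 kN·m²: δ_0 = 0.014276 m and δ_{CC} = 0.001143 m/kN.
Compatibility — the spring shortens by R_C/k under the reaction it provides: δ_0 − R_C·δ_{CC} = R_C/k. With 1/k = 0.000127 m/kN, R_C = δ_0 / (δ_{CC} + 1/k) = 0.014276 / (0.001143 + 0.000127) = 11.25 kN.
Moment equilibrium about A: M_A = Σ(load moments about A) − R_C·L = 157.2 − 11.25×6 = 89.73 kN·m.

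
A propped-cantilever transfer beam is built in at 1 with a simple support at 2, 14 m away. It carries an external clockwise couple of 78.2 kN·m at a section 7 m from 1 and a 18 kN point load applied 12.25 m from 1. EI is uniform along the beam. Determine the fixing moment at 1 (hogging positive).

M_1 = 5.729 kN·m

Take the reaction at 2 as the redundant and release it; the primary structure is a cantilever fixed at 1.
Downward deflection at the released point 2 due to the loads:
  clockwise couple 78.2 at a = 7: M₀a(2L − a)/(2EI) = 5748/EI
  point load 18 at a = 12.25: Pa²(3L − a)/(6EI) = 13393/EI
  δ_0 = 19141/EI
Flexibility coefficient — unit upward force at 2: δ_{22} = L³/(3EI) = 914.7/EI.
Compatibility at 2: δ_0 − R_2·δ_{22} = 0, so R_2 = 19141/914.7 = 20.93 kN.
Moment equilibrium about 1: M_1 = Σ(load moments about 1) − R_2·L = 298.7 − 20.93×14 = 5.729 kN·m.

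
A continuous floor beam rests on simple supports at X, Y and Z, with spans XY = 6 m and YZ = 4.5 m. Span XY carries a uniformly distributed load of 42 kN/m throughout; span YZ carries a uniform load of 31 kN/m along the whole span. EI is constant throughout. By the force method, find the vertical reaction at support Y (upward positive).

Take M_Y as the redundant. Released structure: two simple spans XY and YZ with a hinge at Y.
End slopes at the hinge Y, treating each span as simply supported:
  span XY: UDL 42: wL³/(24EI) = 378/EI
  span YZ: UDL 31: wL³/(24EI) = 117.7/EI
  relative rotation θ_0 = (378 + 117.7)/EI = 495.7/EI
A unit hogging moment at Y produces rotation L₁/(3EI) + L₂/(3EI) = 3.5/EI.
Compatibility: M_Y·(L₁+L₂)/(3EI) = θ_0, giving M_Y = 141.6 kN·m (hogging).
Span XY, ΣM about X with M_Y applied at Y: R_Y^{XY}·6 = 756 + 141.6, so R_Y^{XY} = 149.6 kN and R_X = 252 − 149.6 = 102.4 kN.
Span YZ, ΣM about Z: R_Y^{YZ}·4.5 = 313.9 + 141.6, so R_Y^{YZ} = 101.2 kN and R_Z = 139.5 − 101.2 = 38.28 kN.
R_Y = 149.6 + 101.2 = 250.8 kN.

R_Y = 250.8 kN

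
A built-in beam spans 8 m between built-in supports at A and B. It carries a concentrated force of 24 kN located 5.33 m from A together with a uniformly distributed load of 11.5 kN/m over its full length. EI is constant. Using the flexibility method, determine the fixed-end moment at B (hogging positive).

M_B = 89.78 kN·m

Release both end moments; the primary structure is a simply-supported span AB with redundants M_A and M_B.
End rotations of the released simple span under the applied load (×1/EI):
  at A: point load 24 at a = 5.33: Pab(L + b)/(6LEI) = 75.92/EI
  at B: point load 24 at a = 5.33: Pab(L + a)/(6LEI) = 94.85/EI
  at A: UDL 11.5: wL³/(24EI) = 245.3/EI
  at B: UDL 11.5: wL³/(24EI) = 245.3/EI
  θ_A0 = 321.3/EI,  θ_B0 = 340.2/EI
Flexibility coefficients: a unit moment at one end gives L/(3EI) there and L/(6EI) at the far end, so f₁₁ = f₂₂ = 2.667/EI and f₁₂ = f₂₁ = 1.333/EI.
Compatibility — zero rotation at each built-in end:
  2.667 M_A + 1.333 M_B = 321.3
  1.333 M_A + 2.667 M_B = 340.2
Solving the pair gives M_A = 75.58 kN·m and M_B = 89.78 kN·m (hogging).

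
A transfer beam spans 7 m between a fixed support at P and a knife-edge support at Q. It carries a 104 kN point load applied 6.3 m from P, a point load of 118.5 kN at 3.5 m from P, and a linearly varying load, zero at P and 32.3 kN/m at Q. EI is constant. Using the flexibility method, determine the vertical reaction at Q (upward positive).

R_Q = 187.7 kN

Remove the prop at Q; the released (primary) structure is a cantilever built in at P.
Deflection at Q on the released cantilever, summing each load's contribution:
  point load 104 at a = 6.3: Pa²(3L − a)/(6EI) = 10113/EI
  point load 118.5 at a = 3.5: Pa²(3L − a)/(6EI) = 4234/EI
  triangular load, peak 32.3 at the free end: 11w₀L⁴/(120EI) = 7109/EI
  δ_0 = 21456/EI
Flexibility coefficient — unit upward force at Q: δ_{QQ} = L³/(3EI) = 114.3/EI.
Compatibility at Q: δ_0 − R_Q·δ_{QQ} = 0, so R_Q = 21456/114.3 = 187.7 kN.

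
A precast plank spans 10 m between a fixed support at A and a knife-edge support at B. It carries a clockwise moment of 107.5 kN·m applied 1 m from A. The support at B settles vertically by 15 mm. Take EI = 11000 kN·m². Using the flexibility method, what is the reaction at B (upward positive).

R_B = 2.569 kN

Remove the prop at B; the released (primary) structure is a cantilever built in at A.
Deflection at B on the released cantilever, summing each load's contribution:
  clockwise couple 107.5 at a = 1: M₀a(2L − a)/(2EI) = 1021/EI
Tip deflection under a unit load at B: L³/(3EI) = 333.3/EI.
With EI = 11000 kN·m²: δ_0 = 0.092841 m and δ_{BB} = 0.030303 m/kN.
Compatibility — the beam at B must follow the support down by 0.015 m: δ_0 − R_B·δ_{BB} = 0.015, so R_B = (0.092841 − 0.015)/0.030303 = 2.569 kN.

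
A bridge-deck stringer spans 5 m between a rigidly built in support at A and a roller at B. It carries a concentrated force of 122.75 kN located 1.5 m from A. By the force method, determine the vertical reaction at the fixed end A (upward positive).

Release the roller at B. Primary structure: cantilever fixed at A.
Primary-structure tip deflection at B by superposition:
  point load 122.75 at a = 1.5: Pa²(3L − a)/(6EI) = 621.4/EI
Tip deflection under a unit load at B: L³/(3EI) = 41.67/EI.
The prop prevents deflection at B: R_B = δ_0/δ_{BB} = 621.4/41.67 = 14.91 kN.
Vertical equilibrium: R_A = ΣP − R_B = 122.8 − 14.91 = 107.8 kN.

R_A = 107.8 kN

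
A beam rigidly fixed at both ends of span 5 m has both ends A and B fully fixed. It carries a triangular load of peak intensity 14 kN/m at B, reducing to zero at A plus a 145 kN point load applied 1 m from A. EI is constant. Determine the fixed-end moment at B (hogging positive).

M_B = 40.7 kN·m

Take the two fixed-end moments M_A, M_B as redundants; the released structure is the simple span AB.
Simple-span end rotations at A and B under the given loads:
  at A: triangular load, peak 14: 7w₀L³/(360EI) = 34.03/EI
  at B: triangular load, peak 14: w₀L³/(45EI) = 38.89/EI
  at A: point load 145 at a = 1: Pab(L + b)/(6LEI) = 174/EI
  at B: point load 145 at a = 1: Pab(L + a)/(6LEI) = 116/EI
  θ_A0 = 208/EI,  θ_B0 = 154.9/EI
Flexibility coefficients: a unit moment at one end gives L/(3EI) there and L/(6EI) at the far end, so f₁₁ = f₂₂ = 1.667/EI and f₁₂ = f₂₁ = 0.8333/EI.
Compatibility — zero rotation at each built-in end:
  1.667 M_A + 0.8333 M_B = 208
  0.8333 M_A + 1.667 M_B = 154.9
Solving the pair gives M_A = 104.5 kN·m and M_B = 40.7 kN·m (hogging).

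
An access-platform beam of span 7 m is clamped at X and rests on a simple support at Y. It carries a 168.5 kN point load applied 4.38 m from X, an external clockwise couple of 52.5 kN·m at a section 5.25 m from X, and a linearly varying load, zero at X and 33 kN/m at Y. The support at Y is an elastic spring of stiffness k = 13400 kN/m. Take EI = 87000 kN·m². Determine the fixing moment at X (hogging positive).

M_X = 320.1 kN·m

Choose R_Y as the redundant. The primary structure is the cantilever fixed at X.
Downward deflection at the released point Y due to the loads:
  point load 168.5 at a = 4.38: Pa²(3L − a)/(6EI) = 8954/EI
  clockwise couple 52.5 at a = 5.25: M₀a(2L − a)/(2EI) = 1206/EI
  triangular load, peak 33 at the free end: 11w₀L⁴/(120EI) = 7263/EI
  δ_0 = 17423/EI
Flexibility coefficient — unit upward force at Y: δ_{YY} = L³/(3EI) = 114.3/EI.
With EI = 87000 kN·m²: δ_0 = 0.20027 m and δ_{YY} = 0.001314 m/kN.
Compatibility — the spring shortens by R_Y/k under the reaction it provides: δ_0 − R_Y·δ_{YY} = R_Y/k. With 1/k = 0.000075 m/kN, R_Y = δ_0 / (δ_{YY} + 1/k) = 0.20027 / (0.001314 + 0.000075) = 144.2 kN.
Moment equilibrium about X: M_X = Σ(load moments about X) − R_Y·L = 1330 − 144.2×7 = 320.1 kN·m.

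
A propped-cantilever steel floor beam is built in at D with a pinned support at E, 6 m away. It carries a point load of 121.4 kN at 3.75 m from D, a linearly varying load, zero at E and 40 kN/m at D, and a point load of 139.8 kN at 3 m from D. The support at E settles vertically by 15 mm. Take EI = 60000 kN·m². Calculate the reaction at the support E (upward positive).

R_E = 111.5 kN

Choose R_E as the redundant. The primary structure is the cantilever fixed at D.
Deflection at E on the released cantilever, summing each load's contribution:
  point load 121.4 at a = 3.75: Pa²(3L − a)/(6EI) = 4055/EI
  triangular load, peak 40 at the fixed end: w₀L⁴/(30EI) = 1728/EI
  point load 139.8 at a = 3: Pa²(3L − a)/(6EI) = 3146/EI
  δ_0 = 8928/EI
Tip deflection under a unit load at E: L³/(3EI) = 72/EI.
With EI = 60000 kN·m²: δ_0 = 0.1488 m and δ_{EE} = 0.0012 m/kN.
Compatibility — the beam at E must follow the support down by 0.015 m: δ_0 − R_E·δ_{EE} = 0.015, so R_E = (0.1488 − 0.015)/0.0012 = 111.5 kN.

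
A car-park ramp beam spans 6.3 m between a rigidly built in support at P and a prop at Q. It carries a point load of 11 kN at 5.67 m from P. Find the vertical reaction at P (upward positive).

Take the reaction at Q as the redundant and release it; the primary structure is a cantilever fixed at P.
Free-end deflection of the primary structure under the applied loading (downward +):
  point load 11 at a = 5.67: Pa²(3L − a)/(6EI) = 779.8/EI
Tip deflection under a unit load at Q: L³/(3EI) = 83.35/EI.
The prop prevents deflection at Q: R_Q = δ_0/δ_{QQ} = 779.8/83.35 = 9.355 kN.
Vertical equilibrium: R_P = ΣP − R_Q = 11 − 9.355 = 1.645 kN.

R_P = 1.645 kN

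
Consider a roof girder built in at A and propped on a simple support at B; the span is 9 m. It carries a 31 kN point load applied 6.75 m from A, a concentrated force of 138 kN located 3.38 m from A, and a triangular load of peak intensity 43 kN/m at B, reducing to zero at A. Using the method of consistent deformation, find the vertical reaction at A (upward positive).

Release the roller at B. Primary structure: cantilever fixed at A.
Primary-structure tip deflection at B by superposition:
  point load 31 at a = 6.75: Pa²(3L − a)/(6EI) = 4767/EI
  point load 138 at a = 3.38: Pa²(3L − a)/(6EI) = 6206/EI
  triangular load, peak 43 at the free end: 11w₀L⁴/(120EI) = 25861/EI
  δ_0 = 36835/EI
Flexibility coefficient — unit upward force at B: δ_{BB} = L³/(3EI) = 243/EI.
Compatibility at B: δ_0 − R_B·δ_{BB} = 0, so R_B = 36835/243 = 151.6 kN.
Vertical equilibrium: R_A = ΣP − R_B = 362.5 − 151.6 = 210.9 kN.

R_A = 210.9 kN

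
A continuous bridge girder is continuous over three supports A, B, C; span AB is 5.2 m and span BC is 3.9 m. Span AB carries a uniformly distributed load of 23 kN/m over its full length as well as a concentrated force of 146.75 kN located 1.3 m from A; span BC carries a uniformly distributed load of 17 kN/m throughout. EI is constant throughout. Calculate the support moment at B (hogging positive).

Release continuity at B by inserting a hinge; the redundant is the internal moment M_B. The primary structure is two simply-supported spans AB and BC.
Rotations at B on the released spans (each span's end-slope, ×1/EI):
  span AB: UDL 23: wL³/(24EI) = 134.7/EI
  span AB: point load 146.75 at a = 1.3: Pab(L + a)/(6LEI) = 155/EI
  span BC: UDL 17: wL³/(24EI) = 42.02/EI
  relative rotation θ_0 = (289.8 + 42.02)/EI = 331.8/EI
A unit hogging moment at B produces rotation L₁/(3EI) + L₂/(3EI) = 3.033/EI.
Compatibility: M_B·(L₁+L₂)/(3EI) = θ_0, giving M_B = 109.4 kN·m (hogging).

M_B = 109.4 kN·m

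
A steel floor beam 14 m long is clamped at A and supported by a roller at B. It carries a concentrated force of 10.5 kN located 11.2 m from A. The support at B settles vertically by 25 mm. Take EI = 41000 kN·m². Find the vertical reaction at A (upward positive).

R_A = 4.229 kN

Take the reaction at B as the redundant and release it; the primary structure is a cantilever fixed at A.
Primary-structure tip deflection at B by superposition:
  point load 10.5 at a = 11.2: Pa²(3L − a)/(6EI) = 6761/EI
Flexibility coefficient — unit upward force at B: δ_{BB} = L³/(3EI) = 914.7/EI.
With EI = 41000 kN·m²: δ_0 = 0.16491 m and δ_{BB} = 0.022309 m/kN.
Compatibility — the beam at B must follow the support down by 0.025 m: δ_0 − R_B·δ_{BB} = 0.025, so R_B = (0.16491 − 0.025)/0.022309 = 6.271 kN.
Vertical equilibrium: R_A = ΣP − R_B = 10.5 − 6.271 = 4.229 kN.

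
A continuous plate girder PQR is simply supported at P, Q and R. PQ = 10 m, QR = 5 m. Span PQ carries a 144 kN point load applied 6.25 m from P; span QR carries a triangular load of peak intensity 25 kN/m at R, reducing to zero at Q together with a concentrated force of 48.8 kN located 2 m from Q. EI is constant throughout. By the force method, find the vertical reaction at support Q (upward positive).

Insert a hinge at Q; M_Q is the redundant, and each span becomes simply supported.
Rotations at Q on the released spans (each span's end-slope, ×1/EI):
  span PQ: point load 144 at a = 6.25: Pab(L + a)/(6LEI) = 914.1/EI
  span QR: triangular load, peak 25: 7w₀L³/(360EI) = 60.76/EI
  span QR: point load 48.8 at a = 2: Pab(L + b)/(6LEI) = 78.08/EI
  relative rotation θ_0 = (914.1 + 138.8)/EI = 1053/EI
A unit hogging moment at Q produces rotation L₁/(3EI) + L₂/(3EI) = 5/EI.
Slope continuity at Q: θ_0 = M_Q·5/EI, so M_Q = 1053/5 = 210.6 kN·m (hogging).
Span PQ, ΣM about P with M_Q applied at Q: R_Q^{PQ}·10 = 900 + 210.6, so R_Q^{PQ} = 111.1 kN and R_P = 144 − 111.1 = 32.94 kN.
Span QR, ΣM about R: R_Q^{QR}·5 = 250.6 + 210.6, so R_Q^{QR} = 92.23 kN and R_R = 111.3 − 92.23 = 19.07 kN.
R_Q = 111.1 + 92.23 = 203.3 kN.

R_Q = 203.3 kN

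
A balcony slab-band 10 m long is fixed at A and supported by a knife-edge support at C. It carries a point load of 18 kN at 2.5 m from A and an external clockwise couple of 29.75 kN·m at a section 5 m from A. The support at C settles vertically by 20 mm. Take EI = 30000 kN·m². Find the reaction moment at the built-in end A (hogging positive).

M_A = 43.81 kN·m

Release the roller at C. Primary structure: cantilever fixed at A.
Free-end deflection of the primary structure under the applied loading (downward +):
  point load 18 at a = 2.5: Pa²(3L − a)/(6EI) = 515.6/EI
  clockwise couple 29.75 at a = 5: M₀a(2L − a)/(2EI) = 1116/EI
  δ_0 = 1631/EI
Flexibility coefficient — unit upward force at C: δ_{CC} = L³/(3EI) = 333.3/EI.
With EI = 30000 kN·m²: δ_0 = 0.054375 m and δ_{CC} = 0.011111 m/kN.
Compatibility — the beam at C must follow the support down by 0.02 m: δ_0 − R_C·δ_{CC} = 0.02, so R_C = (0.054375 − 0.02)/0.011111 = 3.094 kN.
Moment equilibrium about A: M_A = Σ(load moments about A) − R_C·L = 74.75 − 3.094×10 = 43.81 kN·m.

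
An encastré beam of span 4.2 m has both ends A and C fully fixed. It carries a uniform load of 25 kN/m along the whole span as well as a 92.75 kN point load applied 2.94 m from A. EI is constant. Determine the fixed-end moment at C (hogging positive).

M_C = 94.01 kN·m

Take the two fixed-end moments M_A, M_C as redundants; the released structure is the simple span AC.
On the primary (simply-supported) span, the end slopes from the loading are:
  at A: UDL 25: wL³/(24EI) = 77.17/EI
  at C: UDL 25: wL³/(24EI) = 77.17/EI
  at A: point load 92.75 at a = 2.94: Pab(L + b)/(6LEI) = 74.44/EI
  at C: point load 92.75 at a = 2.94: Pab(L + a)/(6LEI) = 97.35/EI
  θ_A0 = 151.6/EI,  θ_C0 = 174.5/EI
Flexibility coefficients: a unit moment at one end gives L/(3EI) there and L/(6EI) at the far end, so f₁₁ = f₂₂ = 1.4/EI and f₁₂ = f₂₁ = 0.7/EI.
Compatibility — zero rotation at each built-in end:
  1.4 M_A + 0.7 M_C = 151.6
  0.7 M_A + 1.4 M_C = 174.5
Solving the pair gives M_A = 61.29 kN·m and M_C = 94.01 kN·m (hogging).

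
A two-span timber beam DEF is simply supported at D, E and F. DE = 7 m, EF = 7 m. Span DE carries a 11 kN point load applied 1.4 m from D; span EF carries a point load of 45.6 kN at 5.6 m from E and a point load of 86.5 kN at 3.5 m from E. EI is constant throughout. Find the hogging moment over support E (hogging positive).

Release continuity at E by inserting a hinge; the redundant is the internal moment M_E. The primary structure is two simply-supported spans DE and EF.
Rotations at E on the released spans (each span's end-slope, ×1/EI):
  span DE: point load 11 at a = 1.4: Pab(L + a)/(6LEI) = 17.25/EI
  span EF: point load 45.6 at a = 5.6: Pab(L + b)/(6LEI) = 71.5/EI
  span EF: point load 86.5 at a = 3.5: Pab(L + b)/(6LEI) = 264.9/EI
  relative rotation θ_0 = (17.25 + 336.4)/EI = 353.7/EI
A unit hogging moment at E produces rotation L₁/(3EI) + L₂/(3EI) = 4.667/EI.
Slope continuity at E: θ_0 = M_E·4.667/EI, so M_E = 353.7/4.667 = 75.78 kN·m (hogging).

M_E = 75.78 kN·m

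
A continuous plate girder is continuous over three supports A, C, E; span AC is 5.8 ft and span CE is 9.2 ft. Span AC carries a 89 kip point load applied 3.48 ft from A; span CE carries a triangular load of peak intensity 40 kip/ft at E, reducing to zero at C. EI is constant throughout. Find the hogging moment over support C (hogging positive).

M_C = 159.5 kip·ft

Insert a hinge at C; M_C is the redundant, and each span becomes simply supported.
Rotations at C on the released spans (each span's end-slope, ×1/EI):
  span AC: point load 89 at a = 3.48: Pab(L + a)/(6LEI) = 191.6/EI
  span CE: triangular load, peak 40: 7w₀L³/(360EI) = 605.6/EI
  relative rotation θ_0 = (191.6 + 605.6)/EI = 797.3/EI
A unit hogging moment at C produces rotation L₁/(3EI) + L₂/(3EI) = 5/EI.
Compatibility: M_C·(L₁+L₂)/(3EI) = θ_0, giving M_C = 159.5 kip·ft (hogging).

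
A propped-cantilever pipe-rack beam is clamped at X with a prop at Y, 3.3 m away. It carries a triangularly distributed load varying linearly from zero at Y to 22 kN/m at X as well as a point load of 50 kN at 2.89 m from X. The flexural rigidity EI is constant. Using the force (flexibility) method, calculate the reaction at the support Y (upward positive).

R_Y = 47.99 kN

Remove the prop at Y; the released (primary) structure is a cantilever built in at X.
Deflection at Y on the released cantilever, summing each load's contribution:
  triangular load, peak 22 at the fixed end: w₀L⁴/(30EI) = 86.97/EI
  point load 50 at a = 2.89: Pa²(3L − a)/(6EI) = 487.9/EI
  δ_0 = 574.9/EI
Tip deflection under a unit load at Y: L³/(3EI) = 11.98/EI.
Compatibility at Y: δ_0 − R_Y·δ_{YY} = 0, so R_Y = 574.9/11.98 = 47.99 kN.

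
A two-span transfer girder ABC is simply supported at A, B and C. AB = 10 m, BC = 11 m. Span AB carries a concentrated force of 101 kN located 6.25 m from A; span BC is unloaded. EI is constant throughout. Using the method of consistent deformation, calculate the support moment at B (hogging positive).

M_B = 91.59 kN·m

Insert a hinge at B; M_B is the redundant, and each span becomes simply supported.
Rotations at B on the released spans (each span's end-slope, ×1/EI):
  span AB: point load 101 at a = 6.25: Pab(L + a)/(6LEI) = 641.1/EI
  relative rotation θ_0 = (641.1 + 0)/EI = 641.1/EI
A unit hogging moment at B produces rotation L₁/(3EI) + L₂/(3EI) = 7/EI.
Slope continuity at B: θ_0 = M_B·7/EI, so M_B = 641.1/7 = 91.59 kN·m (hogging).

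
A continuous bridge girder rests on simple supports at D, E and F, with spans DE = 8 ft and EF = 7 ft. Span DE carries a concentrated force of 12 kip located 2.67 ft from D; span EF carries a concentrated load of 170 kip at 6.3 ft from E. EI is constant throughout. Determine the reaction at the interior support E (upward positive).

R_E = 30.4 kip

Release continuity at E by inserting a hinge; the redundant is the internal moment M_E. The primary structure is two simply-supported spans DE and EF.
Rotations at E on the released spans (each span's end-slope, ×1/EI):
  span DE: point load 12 at a = 2.67: Pab(L + a)/(6LEI) = 37.96/EI
  span EF: point load 170 at a = 6.3: Pab(L + b)/(6LEI) = 137.4/EI
  relative rotation θ_0 = (37.96 + 137.4)/EI = 175.4/EI
A unit hogging moment at E produces rotation L₁/(3EI) + L₂/(3EI) = 5/EI.
Slope continuity at E: θ_0 = M_E·5/EI, so M_E = 175.4/5 = 35.08 kip·ft (hogging).
Span DE, ΣM about D with M_E applied at E: R_E^{DE}·8 = 32.04 + 35.08, so R_E^{DE} = 8.39 kip and R_D = 12 − 8.39 = 3.61 kip.
Span EF, ΣM about F: R_E^{EF}·7 = 119 + 35.08, so R_E^{EF} = 22.01 kip and R_F = 170 − 22.01 = 148 kip.
R_E = 8.39 + 22.01 = 30.4 kip.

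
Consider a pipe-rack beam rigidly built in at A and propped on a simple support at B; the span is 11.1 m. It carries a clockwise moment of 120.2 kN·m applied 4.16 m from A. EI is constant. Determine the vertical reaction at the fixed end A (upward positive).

R_A = -9.894 kN

Release the roller at B. Primary structure: cantilever fixed at A.
Downward deflection at the released point B due to the loads:
  clockwise couple 120.2 at a = 4.16: M₀a(2L − a)/(2EI) = 4510/EI
Tip deflection under a unit load at B: L³/(3EI) = 455.9/EI.
Compatibility at B: δ_0 − R_B·δ_{BB} = 0, so R_B = 4510/455.9 = 9.894 kN.
Vertical equilibrium: R_A = ΣP − R_B = 0 − 9.894 = -9.894 kN.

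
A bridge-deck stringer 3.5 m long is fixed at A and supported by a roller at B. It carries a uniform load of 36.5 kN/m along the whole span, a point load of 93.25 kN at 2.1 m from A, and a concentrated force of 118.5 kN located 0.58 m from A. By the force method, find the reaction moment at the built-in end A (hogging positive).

M_A = 163.3 kN·m

Choose R_B as the redundant. The primary structure is the cantilever fixed at A.
Downward deflection at the released point B due to the loads:
  UDL 36.5: wL⁴/(8EI) = 684.7/EI
  point load 93.25 at a = 2.1: Pa²(3L − a)/(6EI) = 575.7/EI
  point load 118.5 at a = 0.58: Pa²(3L − a)/(6EI) = 65.91/EI
  δ_0 = 1326/EI
Tip deflection under a unit load at B: L³/(3EI) = 14.29/EI.
Compatibility at B: δ_0 − R_B·δ_{BB} = 0, so R_B = 1326/14.29 = 92.8 kN.
Moment equilibrium about A: M_A = Σ(load moments about A) − R_B·L = 488.1 − 92.8×3.5 = 163.3 kN·m.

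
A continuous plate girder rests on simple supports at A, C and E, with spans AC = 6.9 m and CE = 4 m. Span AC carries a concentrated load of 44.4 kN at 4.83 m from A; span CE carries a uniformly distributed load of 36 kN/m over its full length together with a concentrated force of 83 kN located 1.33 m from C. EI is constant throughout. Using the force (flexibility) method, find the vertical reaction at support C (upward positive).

R_C = 191.5 kN

Take M_C as the redundant. Released structure: two simple spans AC and CE with a hinge at C.
Discontinuity in slope at C on the released structure — sum the simple-span end rotations:
  span AC: point load 44.4 at a = 4.83: Pab(L + a)/(6LEI) = 125.8/EI
  span CE: UDL 36: wL³/(24EI) = 96/EI
  span CE: point load 83 at a = 1.33: Pab(L + b)/(6LEI) = 81.91/EI
  relative rotation θ_0 = (125.8 + 177.9)/EI = 303.7/EI
A unit hogging moment at C produces rotation L₁/(3EI) + L₂/(3EI) = 3.633/EI.
Compatibility: M_C·(L₁+L₂)/(3EI) = θ_0, giving M_C = 83.58 kN·m (hogging).
Span AC, ΣM about A with M_C applied at C: R_C^{AC}·6.9 = 214.5 + 83.58, so R_C^{AC} = 43.19 kN and R_A = 44.4 − 43.19 = 1.206 kN.
Span CE, ΣM about E: R_C^{CE}·4 = 509.6 + 83.58, so R_C^{CE} = 148.3 kN and R_E = 227 − 148.3 = 78.7 kN.
R_C = 43.19 + 148.3 = 191.5 kN.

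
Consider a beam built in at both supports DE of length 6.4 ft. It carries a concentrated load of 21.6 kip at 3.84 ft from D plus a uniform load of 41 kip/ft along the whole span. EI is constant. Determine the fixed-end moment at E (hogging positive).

Release both end moments; the primary structure is a simply-supported span DE with redundants M_D and M_E.
End rotations of the released simple span under the applied load (×1/EI):
  at D: point load 21.6 at a = 3.84: Pab(L + b)/(6LEI) = 49.55/EI
  at E: point load 21.6 at a = 3.84: Pab(L + a)/(6LEI) = 56.62/EI
  at D: UDL 41: wL³/(24EI) = 447.8/EI
  at E: UDL 41: wL³/(24EI) = 447.8/EI
  θ_D0 = 497.4/EI,  θ_E0 = 504.5/EI
Flexibility coefficients: a unit moment at one end gives L/(3EI) there and L/(6EI) at the far end, so f₁₁ = f₂₂ = 2.133/EI and f₁₂ = f₂₁ = 1.067/EI.
Compatibility — zero rotation at each built-in end:
  2.133 M_D + 1.067 M_E = 497.4
  1.067 M_D + 2.133 M_E = 504.5
Solving the pair gives M_D = 153.2 kip·ft and M_E = 159.9 kip·ft (hogging).

M_E = 159.9 kip·ft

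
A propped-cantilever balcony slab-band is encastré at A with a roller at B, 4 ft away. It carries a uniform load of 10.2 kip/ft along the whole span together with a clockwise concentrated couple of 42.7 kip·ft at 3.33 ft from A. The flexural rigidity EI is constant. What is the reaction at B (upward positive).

Release the roller at B. Primary structure: cantilever fixed at A.
Free-end deflection of the primary structure under the applied loading (downward +):
  UDL 10.2: wL⁴/(8EI) = 326.4/EI
  clockwise couple 42.7 at a = 3.33: M₀a(2L − a)/(2EI) = 332/EI
  δ_0 = 658.4/EI
Flexibility coefficient — unit upward force at B: δ_{BB} = L³/(3EI) = 21.33/EI.
Compatibility at B: δ_0 − R_B·δ_{BB} = 0, so R_B = 658.4/21.33 = 30.86 kip.

R_B = 30.86 kip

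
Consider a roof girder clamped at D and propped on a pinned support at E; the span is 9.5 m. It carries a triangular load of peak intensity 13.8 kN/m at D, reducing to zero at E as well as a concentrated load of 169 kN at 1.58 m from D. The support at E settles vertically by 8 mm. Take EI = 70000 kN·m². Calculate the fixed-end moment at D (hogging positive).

M_D = 305.7 kN·m

Remove the prop at E; the released (primary) structure is a cantilever built in at D.
Deflection at E on the released cantilever, summing each load's contribution:
  triangular load, peak 13.8 at the fixed end: w₀L⁴/(30EI) = 3747/EI
  point load 169 at a = 1.58: Pa²(3L − a)/(6EI) = 1893/EI
  δ_0 = 5640/EI
Flexibility coefficient — unit upward force at E: δ_{EE} = L³/(3EI) = 285.8/EI.
With EI = 70000 kN·m²: δ_0 = 0.080566 m and δ_{EE} = 0.004083 m/kN.
Compatibility — the beam at E must follow the support down by 0.008 m: δ_0 − R_E·δ_{EE} = 0.008, so R_E = (0.080566 − 0.008)/0.004083 = 17.77 kN.
Moment equilibrium about D: M_D = Σ(load moments about D) − R_E·L = 474.6 − 17.77×9.5 = 305.7 kN·m.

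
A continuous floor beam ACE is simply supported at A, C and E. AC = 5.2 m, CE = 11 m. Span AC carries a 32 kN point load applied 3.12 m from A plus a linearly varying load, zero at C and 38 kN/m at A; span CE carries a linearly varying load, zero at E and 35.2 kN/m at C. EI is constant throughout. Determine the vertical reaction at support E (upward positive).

R_E = 44.32 kN

Take M_C as the redundant. Released structure: two simple spans AC and CE with a hinge at C.
End slopes at the hinge C, treating each span as simply supported:
  span AC: point load 32 at a = 3.12: Pab(L + a)/(6LEI) = 55.38/EI
  span AC: triangular load, peak 38: 7w₀L³/(360EI) = 103.9/EI
  span CE: triangular load, peak 35.2: w₀L³/(45EI) = 1041/EI
  relative rotation θ_0 = (159.3 + 1041)/EI = 1200/EI
A unit hogging moment at C produces rotation L₁/(3EI) + L₂/(3EI) = 5.4/EI.
Slope continuity at C: θ_0 = M_C·5.4/EI, so M_C = 1200/5.4 = 222.3 kN·m (hogging).
Span CE, ΣM about E: R_C^{CE}·11 = 1420 + 222.3, so R_C^{CE} = 149.3 kN and R_E = 193.6 − 149.3 = 44.32 kN.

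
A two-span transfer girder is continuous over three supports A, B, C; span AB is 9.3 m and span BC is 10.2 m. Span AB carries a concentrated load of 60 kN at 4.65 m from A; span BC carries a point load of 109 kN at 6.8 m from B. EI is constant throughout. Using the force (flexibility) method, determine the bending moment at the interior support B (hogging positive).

M_B = 136.1 kN·m

Take M_B as the redundant. Released structure: two simple spans AB and BC with a hinge at B.
Discontinuity in slope at B on the released structure — sum the simple-span end rotations:
  span AB: point load 60 at a = 4.65: Pab(L + a)/(6LEI) = 324.3/EI
  span BC: point load 109 at a = 6.8: Pab(L + b)/(6LEI) = 560/EI
  relative rotation θ_0 = (324.3 + 560)/EI = 884.4/EI
A unit hogging moment at B produces rotation L₁/(3EI) + L₂/(3EI) = 6.5/EI.
Slope continuity at B: θ_0 = M_B·6.5/EI, so M_B = 884.4/6.5 = 136.1 kN·m (hogging).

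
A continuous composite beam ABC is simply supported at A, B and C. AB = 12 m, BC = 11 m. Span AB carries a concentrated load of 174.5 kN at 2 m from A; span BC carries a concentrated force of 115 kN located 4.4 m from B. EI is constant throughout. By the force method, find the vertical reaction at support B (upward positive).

Take M_B as the redundant. Released structure: two simple spans AB and BC with a hinge at B.
Rotations at B on the released spans (each span's end-slope, ×1/EI):
  span AB: point load 174.5 at a = 2: Pab(L + a)/(6LEI) = 678.6/EI
  span BC: point load 115 at a = 4.4: Pab(L + b)/(6LEI) = 890.6/EI
  relative rotation θ_0 = (678.6 + 890.6)/EI = 1569/EI
A unit hogging moment at B produces rotation L₁/(3EI) + L₂/(3EI) = 7.667/EI.
Slope continuity at B: θ_0 = M_B·7.667/EI, so M_B = 1569/7.667 = 204.7 kN·m (hogging).
Span AB, ΣM about A with M_B applied at B: R_B^{AB}·12 = 349 + 204.7, so R_B^{AB} = 46.14 kN and R_A = 174.5 − 46.14 = 128.4 kN.
Span BC, ΣM about C: R_B^{BC}·11 = 759 + 204.7, so R_B^{BC} = 87.61 kN and R_C = 115 − 87.61 = 27.39 kN.
R_B = 46.14 + 87.61 = 133.7 kN.

R_B = 133.7 kN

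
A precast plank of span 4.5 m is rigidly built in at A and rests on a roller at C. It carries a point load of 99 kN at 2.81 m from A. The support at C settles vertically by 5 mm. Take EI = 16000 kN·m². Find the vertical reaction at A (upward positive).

Take the reaction at C as the redundant and release it; the primary structure is a cantilever fixed at A.
Downward deflection at the released point C due to the loads:
  point load 99 at a = 2.81: Pa²(3L − a)/(6EI) = 1393/EI
Tip deflection under a unit load at C: L³/(3EI) = 30.38/EI.
With EI = 16000 kN·m²: δ_0 = 0.087047 m and δ_{CC} = 0.001898 m/kN.
Compatibility — the beam at C must follow the support down by 0.005 m: δ_0 − R_C·δ_{CC} = 0.005, so R_C = (0.087047 − 0.005)/0.001898 = 43.22 kN.
Vertical equilibrium: R_A = ΣP − R_C = 99 − 43.22 = 55.78 kN.

R_A = 55.78 kN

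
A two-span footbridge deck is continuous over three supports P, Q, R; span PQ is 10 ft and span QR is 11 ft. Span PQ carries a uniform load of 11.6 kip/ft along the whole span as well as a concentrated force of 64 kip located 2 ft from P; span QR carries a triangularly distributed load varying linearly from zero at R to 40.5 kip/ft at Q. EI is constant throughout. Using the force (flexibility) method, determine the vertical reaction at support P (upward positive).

Take M_Q as the redundant. Released structure: two simple spans PQ and QR with a hinge at Q.
Discontinuity in slope at Q on the released structure — sum the simple-span end rotations:
  span PQ: UDL 11.6: wL³/(24EI) = 483.3/EI
  span PQ: point load 64 at a = 2: Pab(L + a)/(6LEI) = 204.8/EI
  span QR: triangular load, peak 40.5: w₀L³/(45EI) = 1198/EI
  relative rotation θ_0 = (688.1 + 1198)/EI = 1886/EI
A unit hogging moment at Q produces rotation L₁/(3EI) + L₂/(3EI) = 7/EI.
Compatibility: M_Q·(L₁+L₂)/(3EI) = θ_0, giving M_Q = 269.4 kip·ft (hogging).
Span PQ, ΣM about P with M_Q applied at Q: R_Q^{PQ}·10 = 708 + 269.4, so R_Q^{PQ} = 97.74 kip and R_P = 180 − 97.74 = 82.26 kip.

R_P = 82.26 kip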